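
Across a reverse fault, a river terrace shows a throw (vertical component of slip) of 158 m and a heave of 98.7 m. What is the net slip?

186 m

net slip = √(throw² + heave²) = √(158² + 98.7²) = 186 m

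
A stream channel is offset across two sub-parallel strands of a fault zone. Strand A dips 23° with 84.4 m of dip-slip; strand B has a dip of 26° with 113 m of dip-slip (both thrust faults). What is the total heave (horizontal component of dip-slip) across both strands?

179 m

heave_A = 84.4 × cos(23°) = 77.69 m
heave_B = 113 × cos(26°) = 101.6 m
total = 77.69 + 101.6 = 179 m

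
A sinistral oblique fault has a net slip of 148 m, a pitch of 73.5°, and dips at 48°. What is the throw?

dip-slip = net slip × sin(rake) = 148 m × sin(73.5°) = 141.9 m
throw = dip-slip × sin(dip) = 141.9 × sin(48°) = 105 m

105 m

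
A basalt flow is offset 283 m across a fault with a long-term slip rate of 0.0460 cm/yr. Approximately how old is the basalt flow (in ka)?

age = offset / rate = 283 m / (0.0460 cm/yr) = 615000 yr = 615 ka

615 ka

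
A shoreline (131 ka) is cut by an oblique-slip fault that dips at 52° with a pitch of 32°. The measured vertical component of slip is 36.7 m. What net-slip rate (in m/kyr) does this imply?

dip-slip = throw / sin(dip) = 36.7 / sin(52°) = 46.57 m
net slip = dip-slip / sin(rake) = 46.57 / sin(32°) = 87.89 m
rate = 87.89 m / 131 ka = 0.000671 m/yr = 0.671 m/kyr

0.671 m/kyr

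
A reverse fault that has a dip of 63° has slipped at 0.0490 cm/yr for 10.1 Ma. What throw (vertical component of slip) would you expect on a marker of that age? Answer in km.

4.41 km

dip-slip = rate × time = 0.0490 cm/yr × 10.1 Ma = 4949 m
throw = dip-slip × sin(dip) = 4949 × sin(63°) = 4410 m = 4.41 km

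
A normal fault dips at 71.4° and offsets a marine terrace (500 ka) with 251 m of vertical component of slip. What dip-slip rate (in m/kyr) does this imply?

dip-slip = throw / sin(dip) = 251 m / sin(71.4°) = 264.8 m
rate = 264.8 m / 500 ka = 0.000530 m/yr = 0.530 m/kyr

0.530 m/kyr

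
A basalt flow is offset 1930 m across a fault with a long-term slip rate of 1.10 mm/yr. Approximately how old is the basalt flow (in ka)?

age = offset / rate = 1930 m / (1.10 mm/yr) = 1.75e+06 yr = 1750 ka

1750 ka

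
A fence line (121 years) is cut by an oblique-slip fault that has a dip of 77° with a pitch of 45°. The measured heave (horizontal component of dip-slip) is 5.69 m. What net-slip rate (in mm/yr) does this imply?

296 mm/yr

dip-slip = heave / cos(dip) = 5.69 / cos(77°) = 25.29 m
net slip = dip-slip / sin(rake) = 25.29 / sin(45°) = 35.77 m
rate = 35.77 m / 121 years = 0.296 m/yr = 296 mm/yr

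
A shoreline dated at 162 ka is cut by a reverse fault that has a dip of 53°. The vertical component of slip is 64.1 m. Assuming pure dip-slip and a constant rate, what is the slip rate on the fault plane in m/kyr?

dip-slip = throw / sin(dip) = 64.1 m / sin(53°) = 80.26 m
rate = 80.26 m / 162 ka = 0.000495 m/yr = 0.495 m/kyr

0.495 m/kyr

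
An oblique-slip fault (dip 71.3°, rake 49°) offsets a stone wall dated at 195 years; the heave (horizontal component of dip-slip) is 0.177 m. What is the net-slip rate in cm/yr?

0.375 cm/yr

dip-slip = heave / cos(dip) = 0.177 / cos(71.3°) = 0.5521 m
net slip = dip-slip / sin(rake) = 0.5521 / sin(49°) = 0.7315 m
rate = 0.7315 m / 195 years = 0.00375 m/yr = 0.375 cm/yr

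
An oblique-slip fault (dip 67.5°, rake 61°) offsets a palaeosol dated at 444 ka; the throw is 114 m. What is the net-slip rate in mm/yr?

0.318 mm/yr

dip-slip = throw / sin(dip) = 114 / sin(67.5°) = 123.4 m
net slip = dip-slip / sin(rake) = 123.4 / sin(61°) = 141.1 m
rate = 141.1 m / 444 ka = 0.000318 m/yr = 0.318 mm/yr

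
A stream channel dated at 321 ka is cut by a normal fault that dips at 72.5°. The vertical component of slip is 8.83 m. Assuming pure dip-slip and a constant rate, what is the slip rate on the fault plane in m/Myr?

28.8 m/Myr

dip-slip = throw / sin(dip) = 8.83 m / sin(72.5°) = 9.259 m
rate = 9.259 m / 321 ka = 0.0000288 m/yr = 28.8 m/Myr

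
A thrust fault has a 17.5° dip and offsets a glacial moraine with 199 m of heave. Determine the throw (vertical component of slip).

throw = heave × tan(dip) = 199 × tan(17.5°) = 62.7 m

62.7 m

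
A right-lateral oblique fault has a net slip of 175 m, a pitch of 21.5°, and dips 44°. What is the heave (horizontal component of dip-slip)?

dip-slip = net slip × sin(rake) = 175 m × sin(21.5°) = 64.14 m
heave = dip-slip × cos(dip) = 64.14 × cos(44°) = 46.1 m

46.1 m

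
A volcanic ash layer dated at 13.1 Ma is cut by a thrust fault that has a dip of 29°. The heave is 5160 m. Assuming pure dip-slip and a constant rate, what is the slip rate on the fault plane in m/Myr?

450 m/Myr

dip-slip = heave / cos(dip) = 5160 m / cos(29°) = 5900 m
rate = 5900 m / 13.1 Ma = 0.000450 m/yr = 450 m/Myr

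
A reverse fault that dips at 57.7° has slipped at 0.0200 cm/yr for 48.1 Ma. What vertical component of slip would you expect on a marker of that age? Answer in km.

dip-slip = rate × time = 0.0200 cm/yr × 48.1 Ma = 9620 m
throw = dip-slip × sin(dip) = 9620 × sin(57.7°) = 8130 m = 8.13 km

8.13 km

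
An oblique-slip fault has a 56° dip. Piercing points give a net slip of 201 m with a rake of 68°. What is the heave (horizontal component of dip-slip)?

dip-slip = net slip × sin(rake) = 201 m × sin(68°) = 186.4 m
heave = dip-slip × cos(dip) = 186.4 × cos(56°) = 104 m

104 m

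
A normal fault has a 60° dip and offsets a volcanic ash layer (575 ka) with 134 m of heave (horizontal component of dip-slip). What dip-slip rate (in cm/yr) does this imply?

dip-slip = heave / cos(dip) = 134 m / cos(60°) = 268 m
rate = 268 m / 575 ka = 0.000466 m/yr = 0.0466 cm/yr

0.0466 cm/yr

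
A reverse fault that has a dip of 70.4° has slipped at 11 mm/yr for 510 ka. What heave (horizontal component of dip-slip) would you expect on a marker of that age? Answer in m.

1880 m

dip-slip = rate × time = 11 mm/yr × 510 ka = 5610 m
heave = dip-slip × cos(dip) = 5610 × cos(70.4°) = 1880 m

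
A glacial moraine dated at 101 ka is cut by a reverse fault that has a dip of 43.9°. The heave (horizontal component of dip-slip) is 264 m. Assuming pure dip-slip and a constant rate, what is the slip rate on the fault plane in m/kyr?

3.63 m/kyr

dip-slip = heave / cos(dip) = 264 m / cos(43.9°) = 366.4 m
rate = 366.4 m / 101 ka = 0.00363 m/yr = 3.63 m/kyr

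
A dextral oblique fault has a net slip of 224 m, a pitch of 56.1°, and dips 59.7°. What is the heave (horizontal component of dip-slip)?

dip-slip = net slip × sin(rake) = 224 m × sin(56.1°) = 185.9 m
heave = dip-slip × cos(dip) = 185.9 × cos(59.7°) = 93.8 m

93.8 m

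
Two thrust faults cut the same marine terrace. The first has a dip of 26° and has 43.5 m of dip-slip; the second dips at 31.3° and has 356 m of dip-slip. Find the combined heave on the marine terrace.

heave_A = 43.5 × cos(26°) = 39.10 m
heave_B = 356 × cos(31.3°) = 304.2 m
total = 39.10 + 304.2 = 343 m

343 m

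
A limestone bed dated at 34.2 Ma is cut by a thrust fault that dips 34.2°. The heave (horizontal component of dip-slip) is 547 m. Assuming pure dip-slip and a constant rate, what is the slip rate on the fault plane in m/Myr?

19.3 m/Myr

dip-slip = heave / cos(dip) = 547 m / cos(34.2°) = 661.4 m
rate = 661.4 m / 34.2 Ma = 0.0000193 m/yr = 19.3 m/Myr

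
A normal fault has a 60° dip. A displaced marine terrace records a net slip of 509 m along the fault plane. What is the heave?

heave = dip-slip × cos(dip) = 509 m × cos(60°) = 255 m

255 m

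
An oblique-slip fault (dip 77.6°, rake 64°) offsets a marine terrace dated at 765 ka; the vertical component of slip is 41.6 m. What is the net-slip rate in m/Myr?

61.9 m/Myr

dip-slip = throw / sin(dip) = 41.6 / sin(77.6°) = 42.59 m
net slip = dip-slip / sin(rake) = 42.59 / sin(64°) = 47.39 m
rate = 47.39 m / 765 ka = 0.0000619 m/yr = 61.9 m/Myr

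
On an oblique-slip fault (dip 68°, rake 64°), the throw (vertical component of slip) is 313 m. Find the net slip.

dip-slip = throw / sin(dip) = 313 / sin(68°) = 337.6 m
net slip = dip-slip / sin(rake) = 337.6 / sin(64°) = 376 m

376 m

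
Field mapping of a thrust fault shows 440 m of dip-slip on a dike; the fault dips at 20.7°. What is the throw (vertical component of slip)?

156 m

throw = dip-slip × sin(dip) = 440 m × sin(20.7°) = 156 m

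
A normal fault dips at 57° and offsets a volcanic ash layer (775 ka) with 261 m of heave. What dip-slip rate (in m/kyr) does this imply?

0.618 m/kyr

dip-slip = heave / cos(dip) = 261 m / cos(57°) = 479.2 m
rate = 479.2 m / 775 ka = 0.000618 m/yr = 0.618 m/kyr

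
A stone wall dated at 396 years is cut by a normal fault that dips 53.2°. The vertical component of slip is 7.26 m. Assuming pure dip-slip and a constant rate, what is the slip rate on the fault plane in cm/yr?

dip-slip = throw / sin(dip) = 7.26 m / sin(53.2°) = 9.067 m
rate = 9.067 m / 396 years = 0.0229 m/yr = 2.29 cm/yr

2.29 cm/yr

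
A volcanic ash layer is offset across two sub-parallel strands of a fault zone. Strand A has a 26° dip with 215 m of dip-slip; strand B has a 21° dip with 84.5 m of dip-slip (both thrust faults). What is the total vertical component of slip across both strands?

throw_A = 215 × sin(26°) = 94.25 m
throw_B = 84.5 × sin(21°) = 30.28 m
total = 94.25 + 30.28 = 125 m

125 m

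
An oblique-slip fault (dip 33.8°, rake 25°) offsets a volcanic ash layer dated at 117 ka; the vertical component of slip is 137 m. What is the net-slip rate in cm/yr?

0.498 cm/yr

dip-slip = throw / sin(dip) = 137 / sin(33.8°) = 246.3 m
net slip = dip-slip / sin(rake) = 246.3 / sin(25°) = 582.7 m
rate = 582.7 m / 117 ka = 0.00498 m/yr = 0.498 cm/yr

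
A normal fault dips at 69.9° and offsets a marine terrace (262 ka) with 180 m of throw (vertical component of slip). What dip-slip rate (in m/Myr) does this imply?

732 m/Myr

dip-slip = throw / sin(dip) = 180 m / sin(69.9°) = 191.7 m
rate = 191.7 m / 262 ka = 0.000732 m/yr = 732 m/Myr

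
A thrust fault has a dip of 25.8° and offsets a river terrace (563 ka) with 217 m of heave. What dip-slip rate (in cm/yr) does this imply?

0.0428 cm/yr

dip-slip = heave / cos(dip) = 217 m / cos(25.8°) = 241 m
rate = 241 m / 563 ka = 0.000428 m/yr = 0.0428 cm/yr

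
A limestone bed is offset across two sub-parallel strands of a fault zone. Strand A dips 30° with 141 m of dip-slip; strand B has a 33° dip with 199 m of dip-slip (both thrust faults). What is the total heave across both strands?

289 m

heave_A = 141 × cos(30°) = 122.1 m
heave_B = 199 × cos(33°) = 166.9 m
total = 122.1 + 166.9 = 289 m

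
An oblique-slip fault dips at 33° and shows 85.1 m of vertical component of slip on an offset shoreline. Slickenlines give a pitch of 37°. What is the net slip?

260 m

dip-slip = throw / sin(dip) = 85.1 / sin(33°) = 156.3 m
net slip = dip-slip / sin(rake) = 156.3 / sin(37°) = 260 m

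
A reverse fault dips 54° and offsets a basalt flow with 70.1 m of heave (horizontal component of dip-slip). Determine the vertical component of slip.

96.5 m

throw = heave × tan(dip) = 70.1 × tan(54°) = 96.5 m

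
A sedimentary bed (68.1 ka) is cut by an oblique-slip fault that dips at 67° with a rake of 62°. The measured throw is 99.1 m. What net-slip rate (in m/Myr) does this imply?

dip-slip = throw / sin(dip) = 99.1 / sin(67°) = 107.7 m
net slip = dip-slip / sin(rake) = 107.7 / sin(62°) = 121.9 m
rate = 121.9 m / 68.1 ka = 0.00179 m/yr = 1790 m/Myr

1790 m/Myr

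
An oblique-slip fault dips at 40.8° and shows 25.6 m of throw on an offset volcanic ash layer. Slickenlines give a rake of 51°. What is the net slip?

50.4 m

dip-slip = throw / sin(dip) = 25.6 / sin(40.8°) = 39.18 m
net slip = dip-slip / sin(rake) = 39.18 / sin(51°) = 50.4 m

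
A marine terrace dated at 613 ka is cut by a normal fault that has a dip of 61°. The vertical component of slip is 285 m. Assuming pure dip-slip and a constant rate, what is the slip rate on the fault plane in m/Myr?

532 m/Myr

dip-slip = throw / sin(dip) = 285 m / sin(61°) = 325.9 m
rate = 325.9 m / 613 ka = 0.000532 m/yr = 532 m/Myr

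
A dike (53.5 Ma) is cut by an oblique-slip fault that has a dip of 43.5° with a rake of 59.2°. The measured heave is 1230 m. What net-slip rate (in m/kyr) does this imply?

dip-slip = heave / cos(dip) = 1230 / cos(43.5°) = 1696 m
net slip = dip-slip / sin(rake) = 1696 / sin(59.2°) = 1974 m
rate = 1974 m / 53.5 Ma = 0.0000369 m/yr = 0.0369 m/kyr

0.0369 m/kyr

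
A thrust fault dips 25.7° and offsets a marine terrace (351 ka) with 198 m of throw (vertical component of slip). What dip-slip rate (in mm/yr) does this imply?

dip-slip = throw / sin(dip) = 198 m / sin(25.7°) = 456.6 m
rate = 456.6 m / 351 ka = 0.00130 m/yr = 1.30 mm/yr

1.30 mm/yr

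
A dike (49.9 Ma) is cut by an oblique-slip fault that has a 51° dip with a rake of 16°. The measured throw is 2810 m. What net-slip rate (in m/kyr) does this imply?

dip-slip = throw / sin(dip) = 2810 / sin(51°) = 3616 m
net slip = dip-slip / sin(rake) = 3616 / sin(16°) = 13120 m
rate = 13120 m / 49.9 Ma = 0.000263 m/yr = 0.263 m/kyr

0.263 m/kyr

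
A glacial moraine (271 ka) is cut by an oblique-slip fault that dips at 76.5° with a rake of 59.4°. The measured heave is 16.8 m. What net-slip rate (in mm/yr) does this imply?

dip-slip = heave / cos(dip) = 16.8 / cos(76.5°) = 71.97 m
net slip = dip-slip / sin(rake) = 71.97 / sin(59.4°) = 83.61 m
rate = 83.61 m / 271 ka = 0.000309 m/yr = 0.309 mm/yr

0.309 mm/yr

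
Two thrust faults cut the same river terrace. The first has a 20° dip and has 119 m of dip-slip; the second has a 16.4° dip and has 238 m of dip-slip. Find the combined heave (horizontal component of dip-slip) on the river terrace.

340 m

heave_A = 119 × cos(20°) = 111.8 m
heave_B = 238 × cos(16.4°) = 228.3 m
total = 111.8 + 228.3 = 340 m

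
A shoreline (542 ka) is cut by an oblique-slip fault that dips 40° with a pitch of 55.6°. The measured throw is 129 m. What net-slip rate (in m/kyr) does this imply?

0.449 m/kyr

dip-slip = throw / sin(dip) = 129 / sin(40°) = 200.7 m
net slip = dip-slip / sin(rake) = 200.7 / sin(55.6°) = 243.2 m
rate = 243.2 m / 542 ka = 0.000449 m/yr = 0.449 m/kyr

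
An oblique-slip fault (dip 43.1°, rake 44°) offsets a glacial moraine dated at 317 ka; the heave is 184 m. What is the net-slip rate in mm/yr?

1.14 mm/yr

dip-slip = heave / cos(dip) = 184 / cos(43.1°) = 252 m
net slip = dip-slip / sin(rake) = 252 / sin(44°) = 362.8 m
rate = 362.8 m / 317 ka = 0.00114 m/yr = 1.14 mm/yr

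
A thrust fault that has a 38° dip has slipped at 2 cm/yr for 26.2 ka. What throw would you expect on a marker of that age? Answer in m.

323 m

dip-slip = rate × time = 2 cm/yr × 26.2 ka = 524 m
throw = dip-slip × sin(dip) = 524 × sin(38°) = 323 m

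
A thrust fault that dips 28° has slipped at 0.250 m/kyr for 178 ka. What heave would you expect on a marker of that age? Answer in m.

39.3 m

dip-slip = rate × time = 0.250 m/kyr × 178 ka = 44.50 m
heave = dip-slip × cos(dip) = 44.50 × cos(28°) = 39.3 m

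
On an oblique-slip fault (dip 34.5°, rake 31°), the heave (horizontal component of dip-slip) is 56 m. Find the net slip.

132 m

dip-slip = heave / cos(dip) = 56 / cos(34.5°) = 67.95 m
net slip = dip-slip / sin(rake) = 67.95 / sin(31°) = 132 m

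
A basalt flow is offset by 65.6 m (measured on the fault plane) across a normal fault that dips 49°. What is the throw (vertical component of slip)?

49.5 m

throw = dip-slip × sin(dip) = 65.6 m × sin(49°) = 49.5 m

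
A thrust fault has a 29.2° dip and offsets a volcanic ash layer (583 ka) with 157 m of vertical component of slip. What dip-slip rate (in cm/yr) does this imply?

dip-slip = throw / sin(dip) = 157 m / sin(29.2°) = 321.8 m
rate = 321.8 m / 583 ka = 0.000552 m/yr = 0.0552 cm/yr

0.0552 cm/yr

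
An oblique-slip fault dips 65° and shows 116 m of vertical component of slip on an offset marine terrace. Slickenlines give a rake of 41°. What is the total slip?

dip-slip = throw / sin(dip) = 116 / sin(65°) = 128 m
net slip = dip-slip / sin(rake) = 128 / sin(41°) = 195 m

195 m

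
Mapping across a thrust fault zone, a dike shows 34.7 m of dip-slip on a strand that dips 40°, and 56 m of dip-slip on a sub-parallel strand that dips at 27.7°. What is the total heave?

heave_A = 34.7 × cos(40°) = 26.58 m
heave_B = 56 × cos(27.7°) = 49.58 m
total = 26.58 + 49.58 = 76.2 m

76.2 m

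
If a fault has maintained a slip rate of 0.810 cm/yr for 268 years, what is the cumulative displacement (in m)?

slip = rate × time = 0.810 cm/yr × 268 years = 2.17 m

2.17 m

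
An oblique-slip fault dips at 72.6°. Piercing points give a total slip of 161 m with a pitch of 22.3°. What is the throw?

dip-slip = net slip × sin(rake) = 161 m × sin(22.3°) = 61.09 m
throw = dip-slip × sin(dip) = 61.09 × sin(72.6°) = 58.3 m

58.3 m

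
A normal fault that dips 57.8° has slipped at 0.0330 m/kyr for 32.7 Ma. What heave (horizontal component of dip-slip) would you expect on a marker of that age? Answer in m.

dip-slip = rate × time = 0.0330 m/kyr × 32.7 Ma = 1079 m
heave = dip-slip × cos(dip) = 1079 × cos(57.8°) = 575 m

575 m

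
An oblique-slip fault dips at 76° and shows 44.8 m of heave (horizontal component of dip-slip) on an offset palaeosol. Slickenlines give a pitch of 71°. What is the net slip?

dip-slip = heave / cos(dip) = 44.8 / cos(76°) = 185.2 m
net slip = dip-slip / sin(rake) = 185.2 / sin(71°) = 196 m

196 m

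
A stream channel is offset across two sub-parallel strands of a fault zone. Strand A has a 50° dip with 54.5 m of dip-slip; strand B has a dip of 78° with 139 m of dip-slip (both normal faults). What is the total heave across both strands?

63.9 m

heave_A = 54.5 × cos(50°) = 35.03 m
heave_B = 139 × cos(78°) = 28.90 m
total = 35.03 + 28.90 = 63.9 m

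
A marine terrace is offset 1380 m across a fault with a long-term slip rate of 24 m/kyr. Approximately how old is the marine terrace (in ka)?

57.5 ka

age = offset / rate = 1380 m / (24 m/kyr) = 57500 yr = 57.5 ka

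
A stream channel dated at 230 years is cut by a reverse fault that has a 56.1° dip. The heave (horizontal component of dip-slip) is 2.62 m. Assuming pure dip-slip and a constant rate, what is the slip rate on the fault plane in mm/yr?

dip-slip = heave / cos(dip) = 2.62 m / cos(56.1°) = 4.697 m
rate = 4.697 m / 230 years = 0.0204 m/yr = 20.4 mm/yr

20.4 mm/yr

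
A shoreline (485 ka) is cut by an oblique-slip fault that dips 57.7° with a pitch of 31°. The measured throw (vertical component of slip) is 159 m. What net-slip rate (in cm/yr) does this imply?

0.0753 cm/yr

dip-slip = throw / sin(dip) = 159 / sin(57.7°) = 188.1 m
net slip = dip-slip / sin(rake) = 188.1 / sin(31°) = 365.2 m
rate = 365.2 m / 485 ka = 0.000753 m/yr = 0.0753 cm/yr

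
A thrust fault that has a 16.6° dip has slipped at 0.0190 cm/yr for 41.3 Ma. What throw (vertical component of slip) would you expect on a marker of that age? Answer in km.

2.24 km

dip-slip = rate × time = 0.0190 cm/yr × 41.3 Ma = 7847 m
throw = dip-slip × sin(dip) = 7847 × sin(16.6°) = 2240 m = 2.24 km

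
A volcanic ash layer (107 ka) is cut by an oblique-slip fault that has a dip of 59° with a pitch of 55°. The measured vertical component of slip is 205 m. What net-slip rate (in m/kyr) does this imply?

dip-slip = throw / sin(dip) = 205 / sin(59°) = 239.2 m
net slip = dip-slip / sin(rake) = 239.2 / sin(55°) = 292 m
rate = 292 m / 107 ka = 0.00273 m/yr = 2.73 m/kyr

2.73 m/kyr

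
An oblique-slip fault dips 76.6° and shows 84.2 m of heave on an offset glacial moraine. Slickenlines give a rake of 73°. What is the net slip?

dip-slip = heave / cos(dip) = 84.2 / cos(76.6°) = 363.3 m
net slip = dip-slip / sin(rake) = 363.3 / sin(73°) = 380 m

380 m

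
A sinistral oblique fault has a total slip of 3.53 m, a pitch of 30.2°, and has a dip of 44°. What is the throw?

dip-slip = net slip × sin(rake) = 3.53 m × sin(30.2°) = 1.776 m
throw = dip-slip × sin(dip) = 1.776 × sin(44°) = 1.23 m

1.23 m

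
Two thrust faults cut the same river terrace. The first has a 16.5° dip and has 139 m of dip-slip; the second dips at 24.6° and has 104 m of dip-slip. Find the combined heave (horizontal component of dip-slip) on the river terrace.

228 m

heave_A = 139 × cos(16.5°) = 133.3 m
heave_B = 104 × cos(24.6°) = 94.56 m
total = 133.3 + 94.56 = 228 m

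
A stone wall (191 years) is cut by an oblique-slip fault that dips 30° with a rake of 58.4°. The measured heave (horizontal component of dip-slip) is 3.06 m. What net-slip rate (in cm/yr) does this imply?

2.17 cm/yr

dip-slip = heave / cos(dip) = 3.06 / cos(30°) = 3.533 m
net slip = dip-slip / sin(rake) = 3.533 / sin(58.4°) = 4.148 m
rate = 4.148 m / 191 years = 0.0217 m/yr = 2.17 cm/yr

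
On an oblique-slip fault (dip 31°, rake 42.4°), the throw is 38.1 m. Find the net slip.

dip-slip = throw / sin(dip) = 38.1 / sin(31°) = 73.98 m
net slip = dip-slip / sin(rake) = 73.98 / sin(42.4°) = 110 m

110 m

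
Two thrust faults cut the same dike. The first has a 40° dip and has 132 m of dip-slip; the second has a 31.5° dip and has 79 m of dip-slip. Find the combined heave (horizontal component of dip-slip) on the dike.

168 m

heave_A = 132 × cos(40°) = 101.1 m
heave_B = 79 × cos(31.5°) = 67.36 m
total = 101.1 + 67.36 = 168 m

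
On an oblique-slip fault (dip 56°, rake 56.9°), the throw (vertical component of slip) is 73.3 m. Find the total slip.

dip-slip = throw / sin(dip) = 73.3 / sin(56°) = 88.42 m
net slip = dip-slip / sin(rake) = 88.42 / sin(56.9°) = 106 m

106 m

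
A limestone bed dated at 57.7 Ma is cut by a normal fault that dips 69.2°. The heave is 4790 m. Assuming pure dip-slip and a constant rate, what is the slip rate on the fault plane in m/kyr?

0.234 m/kyr

dip-slip = heave / cos(dip) = 4790 m / cos(69.2°) = 13490 m
rate = 13490 m / 57.7 Ma = 0.000234 m/yr = 0.234 m/kyr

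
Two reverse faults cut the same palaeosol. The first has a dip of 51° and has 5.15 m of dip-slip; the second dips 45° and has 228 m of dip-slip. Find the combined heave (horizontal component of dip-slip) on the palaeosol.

heave_A = 5.15 × cos(51°) = 3.241 m
heave_B = 228 × cos(45°) = 161.2 m
total = 3.241 + 161.2 = 164 m

164 m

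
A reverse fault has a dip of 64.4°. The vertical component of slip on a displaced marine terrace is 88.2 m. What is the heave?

42.3 m

heave = throw / tan(dip) = 88.2 / tan(64.4°) = 42.3 m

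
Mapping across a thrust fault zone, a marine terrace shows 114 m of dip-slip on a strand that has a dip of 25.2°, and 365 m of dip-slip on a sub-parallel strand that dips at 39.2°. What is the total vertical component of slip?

279 m

throw_A = 114 × sin(25.2°) = 48.54 m
throw_B = 365 × sin(39.2°) = 230.7 m
total = 48.54 + 230.7 = 279 m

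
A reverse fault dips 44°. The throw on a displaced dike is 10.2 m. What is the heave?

heave = throw / tan(dip) = 10.2 / tan(44°) = 10.6 m

10.6 m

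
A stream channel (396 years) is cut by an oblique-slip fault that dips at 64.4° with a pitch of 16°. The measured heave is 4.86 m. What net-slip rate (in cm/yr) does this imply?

dip-slip = heave / cos(dip) = 4.86 / cos(64.4°) = 11.25 m
net slip = dip-slip / sin(rake) = 11.25 / sin(16°) = 40.81 m
rate = 40.81 m / 396 years = 0.103 m/yr = 10.3 cm/yr

10.3 cm/yr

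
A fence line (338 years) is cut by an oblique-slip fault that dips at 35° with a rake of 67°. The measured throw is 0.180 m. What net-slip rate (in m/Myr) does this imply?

1010 m/Myr

dip-slip = throw / sin(dip) = 0.180 / sin(35°) = 0.3138 m
net slip = dip-slip / sin(rake) = 0.3138 / sin(67°) = 0.3409 m
rate = 0.3409 m / 338 years = 0.00101 m/yr = 1010 m/Myr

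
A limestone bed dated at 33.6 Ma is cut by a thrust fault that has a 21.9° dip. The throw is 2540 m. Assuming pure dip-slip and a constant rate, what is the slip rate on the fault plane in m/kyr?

0.203 m/kyr

dip-slip = throw / sin(dip) = 2540 m / sin(21.9°) = 6810 m
rate = 6810 m / 33.6 Ma = 0.000203 m/yr = 0.203 m/kyr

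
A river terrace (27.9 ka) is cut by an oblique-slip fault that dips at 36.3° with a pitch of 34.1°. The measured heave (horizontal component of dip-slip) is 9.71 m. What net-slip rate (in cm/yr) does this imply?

dip-slip = heave / cos(dip) = 9.71 / cos(36.3°) = 12.05 m
net slip = dip-slip / sin(rake) = 12.05 / sin(34.1°) = 21.49 m
rate = 21.49 m / 27.9 ka = 0.000770 m/yr = 0.0770 cm/yr

0.0770 cm/yr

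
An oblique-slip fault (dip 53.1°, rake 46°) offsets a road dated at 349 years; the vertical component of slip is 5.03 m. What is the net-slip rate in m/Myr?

dip-slip = throw / sin(dip) = 5.03 / sin(53.1°) = 6.290 m
net slip = dip-slip / sin(rake) = 6.290 / sin(46°) = 8.744 m
rate = 8.744 m / 349 years = 0.0251 m/yr = 25100 m/Myr

25100 m/Myr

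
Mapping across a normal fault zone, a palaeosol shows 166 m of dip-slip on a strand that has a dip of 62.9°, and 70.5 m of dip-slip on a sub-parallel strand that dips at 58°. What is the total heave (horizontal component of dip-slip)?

heave_A = 166 × cos(62.9°) = 75.62 m
heave_B = 70.5 × cos(58°) = 37.36 m
total = 75.62 + 37.36 = 113 m

113 m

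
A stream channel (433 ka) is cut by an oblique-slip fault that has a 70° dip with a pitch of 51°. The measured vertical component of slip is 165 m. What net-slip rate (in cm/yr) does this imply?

0.0522 cm/yr

dip-slip = throw / sin(dip) = 165 / sin(70°) = 175.6 m
net slip = dip-slip / sin(rake) = 175.6 / sin(51°) = 225.9 m
rate = 225.9 m / 433 ka = 0.000522 m/yr = 0.0522 cm/yr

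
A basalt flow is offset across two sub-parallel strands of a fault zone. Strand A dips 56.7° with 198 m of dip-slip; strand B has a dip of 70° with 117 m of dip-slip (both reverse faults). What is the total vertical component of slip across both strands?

throw_A = 198 × sin(56.7°) = 165.5 m
throw_B = 117 × sin(70°) = 109.9 m
total = 165.5 + 109.9 = 275 m

275 m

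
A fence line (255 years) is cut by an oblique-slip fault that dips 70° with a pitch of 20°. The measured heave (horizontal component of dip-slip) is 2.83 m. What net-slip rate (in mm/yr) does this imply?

94.9 mm/yr

dip-slip = heave / cos(dip) = 2.83 / cos(70°) = 8.274 m
net slip = dip-slip / sin(rake) = 8.274 / sin(20°) = 24.19 m
rate = 24.19 m / 255 years = 0.0949 m/yr = 94.9 mm/yr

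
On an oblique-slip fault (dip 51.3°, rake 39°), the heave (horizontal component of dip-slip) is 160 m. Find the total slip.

407 m

dip-slip = heave / cos(dip) = 160 / cos(51.3°) = 255.9 m
net slip = dip-slip / sin(rake) = 255.9 / sin(39°) = 407 m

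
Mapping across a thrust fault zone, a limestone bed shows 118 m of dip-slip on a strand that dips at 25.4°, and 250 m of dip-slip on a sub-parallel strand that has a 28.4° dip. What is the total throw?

170 m

throw_A = 118 × sin(25.4°) = 50.61 m
throw_B = 250 × sin(28.4°) = 118.9 m
total = 50.61 + 118.9 = 170 m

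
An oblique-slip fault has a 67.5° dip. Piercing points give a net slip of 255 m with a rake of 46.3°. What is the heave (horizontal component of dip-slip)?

70.6 m

dip-slip = net slip × sin(rake) = 255 m × sin(46.3°) = 184.4 m
heave = dip-slip × cos(dip) = 184.4 × cos(67.5°) = 70.6 m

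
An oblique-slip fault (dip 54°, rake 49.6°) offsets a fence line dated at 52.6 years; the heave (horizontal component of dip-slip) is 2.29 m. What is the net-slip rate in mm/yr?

dip-slip = heave / cos(dip) = 2.29 / cos(54°) = 3.896 m
net slip = dip-slip / sin(rake) = 3.896 / sin(49.6°) = 5.116 m
rate = 5.116 m / 52.6 years = 0.0973 m/yr = 97.3 mm/yr

97.3 mm/yr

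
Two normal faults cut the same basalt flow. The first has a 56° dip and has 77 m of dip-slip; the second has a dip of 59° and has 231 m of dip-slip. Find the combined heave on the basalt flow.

heave_A = 77 × cos(56°) = 43.06 m
heave_B = 231 × cos(59°) = 119 m
total = 43.06 + 119 = 162 m

162 m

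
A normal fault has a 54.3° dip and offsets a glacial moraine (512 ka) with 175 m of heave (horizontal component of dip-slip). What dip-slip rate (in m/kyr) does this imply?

0.586 m/kyr

dip-slip = heave / cos(dip) = 175 m / cos(54.3°) = 299.9 m
rate = 299.9 m / 512 ka = 0.000586 m/yr = 0.586 m/kyr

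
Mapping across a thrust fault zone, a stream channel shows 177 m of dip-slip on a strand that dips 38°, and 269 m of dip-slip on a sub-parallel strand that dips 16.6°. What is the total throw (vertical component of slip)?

186 m

throw_A = 177 × sin(38°) = 109 m
throw_B = 269 × sin(16.6°) = 76.85 m
total = 109 + 76.85 = 186 m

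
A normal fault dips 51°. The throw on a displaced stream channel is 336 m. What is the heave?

heave = throw / tan(dip) = 336 / tan(51°) = 272 m

272 m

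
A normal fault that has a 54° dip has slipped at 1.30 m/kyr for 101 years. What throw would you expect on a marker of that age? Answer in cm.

10.6 cm

dip-slip = rate × time = 1.30 m/kyr × 101 years = 0.1313 m
throw = dip-slip × sin(dip) = 0.1313 × sin(54°) = 0.106 m = 10.6 cm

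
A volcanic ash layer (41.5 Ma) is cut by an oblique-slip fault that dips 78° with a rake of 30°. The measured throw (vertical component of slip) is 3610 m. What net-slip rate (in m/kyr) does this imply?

dip-slip = throw / sin(dip) = 3610 / sin(78°) = 3691 m
net slip = dip-slip / sin(rake) = 3691 / sin(30°) = 7381 m
rate = 7381 m / 41.5 Ma = 0.000178 m/yr = 0.178 m/kyr

0.178 m/kyr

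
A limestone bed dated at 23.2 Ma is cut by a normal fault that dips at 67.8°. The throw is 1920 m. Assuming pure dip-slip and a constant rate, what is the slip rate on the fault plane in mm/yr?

0.0894 mm/yr

dip-slip = throw / sin(dip) = 1920 m / sin(67.8°) = 2074 m
rate = 2074 m / 23.2 Ma = 0.0000894 m/yr = 0.0894 mm/yr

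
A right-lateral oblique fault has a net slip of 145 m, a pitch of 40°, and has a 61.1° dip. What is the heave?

dip-slip = net slip × sin(rake) = 145 m × sin(40°) = 93.20 m
heave = dip-slip × cos(dip) = 93.20 × cos(61.1°) = 45 m

45 m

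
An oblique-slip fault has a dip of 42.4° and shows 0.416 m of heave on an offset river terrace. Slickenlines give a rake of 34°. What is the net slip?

dip-slip = heave / cos(dip) = 0.416 / cos(42.4°) = 0.5633 m
net slip = dip-slip / sin(rake) = 0.5633 / sin(34°) = 1.01 m

1.01 m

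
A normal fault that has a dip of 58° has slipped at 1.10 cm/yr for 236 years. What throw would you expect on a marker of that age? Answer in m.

dip-slip = rate × time = 1.10 cm/yr × 236 years = 2.596 m
throw = dip-slip × sin(dip) = 2.596 × sin(58°) = 2.20 m

2.20 m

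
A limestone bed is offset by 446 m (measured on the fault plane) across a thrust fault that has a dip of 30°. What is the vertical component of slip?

throw = dip-slip × sin(dip) = 446 m × sin(30°) = 223 m

223 m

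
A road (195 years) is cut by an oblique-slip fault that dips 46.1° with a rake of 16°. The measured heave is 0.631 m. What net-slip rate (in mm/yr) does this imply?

16.9 mm/yr

dip-slip = heave / cos(dip) = 0.631 / cos(46.1°) = 0.9100 m
net slip = dip-slip / sin(rake) = 0.9100 / sin(16°) = 3.301 m
rate = 3.301 m / 195 years = 0.0169 m/yr = 16.9 mm/yr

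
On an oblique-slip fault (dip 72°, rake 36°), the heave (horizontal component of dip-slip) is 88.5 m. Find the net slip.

487 m

dip-slip = heave / cos(dip) = 88.5 / cos(72°) = 286.4 m
net slip = dip-slip / sin(rake) = 286.4 / sin(36°) = 487 m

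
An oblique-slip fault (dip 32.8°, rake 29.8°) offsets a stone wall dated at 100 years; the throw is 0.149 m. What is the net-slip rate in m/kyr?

5.53 m/kyr

dip-slip = throw / sin(dip) = 0.149 / sin(32.8°) = 0.2751 m
net slip = dip-slip / sin(rake) = 0.2751 / sin(29.8°) = 0.5535 m
rate = 0.5535 m / 100 years = 0.00553 m/yr = 5.53 m/kyr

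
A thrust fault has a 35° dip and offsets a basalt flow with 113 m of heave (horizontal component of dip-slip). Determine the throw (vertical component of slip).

throw = heave × tan(dip) = 113 × tan(35°) = 79.1 m

79.1 m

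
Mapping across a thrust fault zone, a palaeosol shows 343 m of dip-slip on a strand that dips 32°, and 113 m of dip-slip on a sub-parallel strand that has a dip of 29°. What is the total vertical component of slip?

237 m

throw_A = 343 × sin(32°) = 181.8 m
throw_B = 113 × sin(29°) = 54.78 m
total = 181.8 + 54.78 = 237 m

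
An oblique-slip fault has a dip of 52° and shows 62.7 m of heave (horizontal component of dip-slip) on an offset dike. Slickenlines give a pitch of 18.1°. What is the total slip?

328 m

dip-slip = heave / cos(dip) = 62.7 / cos(52°) = 101.8 m
net slip = dip-slip / sin(rake) = 101.8 / sin(18.1°) = 328 m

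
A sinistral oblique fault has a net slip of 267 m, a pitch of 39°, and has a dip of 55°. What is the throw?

138 m

dip-slip = net slip × sin(rake) = 267 m × sin(39°) = 168 m
throw = dip-slip × sin(dip) = 168 × sin(55°) = 138 m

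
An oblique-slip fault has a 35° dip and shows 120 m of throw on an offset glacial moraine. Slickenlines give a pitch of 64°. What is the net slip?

233 m

dip-slip = throw / sin(dip) = 120 / sin(35°) = 209.2 m
net slip = dip-slip / sin(rake) = 209.2 / sin(64°) = 233 m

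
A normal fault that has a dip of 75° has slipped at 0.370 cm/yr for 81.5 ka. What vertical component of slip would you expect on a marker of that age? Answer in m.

291 m

dip-slip = rate × time = 0.370 cm/yr × 81.5 ka = 301.6 m
throw = dip-slip × sin(dip) = 301.6 × sin(75°) = 291 m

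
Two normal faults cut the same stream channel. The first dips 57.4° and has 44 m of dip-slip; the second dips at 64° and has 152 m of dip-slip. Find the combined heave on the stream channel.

90.3 m

heave_A = 44 × cos(57.4°) = 23.71 m
heave_B = 152 × cos(64°) = 66.63 m
total = 23.71 + 66.63 = 90.3 m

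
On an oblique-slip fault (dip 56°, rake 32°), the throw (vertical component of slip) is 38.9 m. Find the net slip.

dip-slip = throw / sin(dip) = 38.9 / sin(56°) = 46.92 m
net slip = dip-slip / sin(rake) = 46.92 / sin(32°) = 88.5 m

88.5 m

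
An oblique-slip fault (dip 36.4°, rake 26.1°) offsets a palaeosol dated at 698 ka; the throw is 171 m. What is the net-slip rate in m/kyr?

0.938 m/kyr

dip-slip = throw / sin(dip) = 171 / sin(36.4°) = 288.2 m
net slip = dip-slip / sin(rake) = 288.2 / sin(26.1°) = 655 m
rate = 655 m / 698 ka = 0.000938 m/yr = 0.938 m/kyr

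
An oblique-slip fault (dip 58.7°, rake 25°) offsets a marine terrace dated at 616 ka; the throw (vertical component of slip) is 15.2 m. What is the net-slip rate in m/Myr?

dip-slip = throw / sin(dip) = 15.2 / sin(58.7°) = 17.79 m
net slip = dip-slip / sin(rake) = 17.79 / sin(25°) = 42.09 m
rate = 42.09 m / 616 ka = 0.0000683 m/yr = 68.3 m/Myr

68.3 m/Myr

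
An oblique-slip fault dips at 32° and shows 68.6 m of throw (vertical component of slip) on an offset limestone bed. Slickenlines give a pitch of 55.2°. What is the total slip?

dip-slip = throw / sin(dip) = 68.6 / sin(32°) = 129.5 m
net slip = dip-slip / sin(rake) = 129.5 / sin(55.2°) = 158 m

158 m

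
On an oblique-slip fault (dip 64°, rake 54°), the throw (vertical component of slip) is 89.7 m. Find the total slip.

123 m

dip-slip = throw / sin(dip) = 89.7 / sin(64°) = 99.80 m
net slip = dip-slip / sin(rake) = 99.80 / sin(54°) = 123 m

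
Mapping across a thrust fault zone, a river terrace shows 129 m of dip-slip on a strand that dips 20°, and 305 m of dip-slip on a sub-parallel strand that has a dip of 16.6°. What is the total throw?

throw_A = 129 × sin(20°) = 44.12 m
throw_B = 305 × sin(16.6°) = 87.13 m
total = 44.12 + 87.13 = 131 m

131 m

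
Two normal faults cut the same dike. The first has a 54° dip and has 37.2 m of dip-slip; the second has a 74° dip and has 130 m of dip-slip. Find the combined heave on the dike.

heave_A = 37.2 × cos(54°) = 21.87 m
heave_B = 130 × cos(74°) = 35.83 m
total = 21.87 + 35.83 = 57.7 m

57.7 m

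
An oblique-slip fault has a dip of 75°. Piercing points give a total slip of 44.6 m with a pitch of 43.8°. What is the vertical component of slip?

dip-slip = net slip × sin(rake) = 44.6 m × sin(43.8°) = 30.87 m
throw = dip-slip × sin(dip) = 30.87 × sin(75°) = 29.8 m

29.8 m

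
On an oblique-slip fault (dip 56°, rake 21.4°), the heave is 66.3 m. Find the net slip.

325 m

dip-slip = heave / cos(dip) = 66.3 / cos(56°) = 118.6 m
net slip = dip-slip / sin(rake) = 118.6 / sin(21.4°) = 325 m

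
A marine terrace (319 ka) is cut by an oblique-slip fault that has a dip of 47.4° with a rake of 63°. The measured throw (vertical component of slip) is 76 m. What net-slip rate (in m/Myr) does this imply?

dip-slip = throw / sin(dip) = 76 / sin(47.4°) = 103.2 m
net slip = dip-slip / sin(rake) = 103.2 / sin(63°) = 115.9 m
rate = 115.9 m / 319 ka = 0.000363 m/yr = 363 m/Myr

363 m/Myr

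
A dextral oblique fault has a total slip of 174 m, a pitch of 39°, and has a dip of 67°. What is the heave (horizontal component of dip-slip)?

42.8 m

dip-slip = net slip × sin(rake) = 174 m × sin(39°) = 109.5 m
heave = dip-slip × cos(dip) = 109.5 × cos(67°) = 42.8 m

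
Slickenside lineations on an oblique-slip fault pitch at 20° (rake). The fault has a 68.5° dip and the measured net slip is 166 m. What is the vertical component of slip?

dip-slip = net slip × sin(rake) = 166 m × sin(20°) = 56.78 m
throw = dip-slip × sin(dip) = 56.78 × sin(68.5°) = 52.8 m

52.8 m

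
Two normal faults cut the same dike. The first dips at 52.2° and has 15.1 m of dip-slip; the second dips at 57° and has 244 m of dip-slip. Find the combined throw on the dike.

217 m

throw_A = 15.1 × sin(52.2°) = 11.93 m
throw_B = 244 × sin(57°) = 204.6 m
total = 11.93 + 204.6 = 217 m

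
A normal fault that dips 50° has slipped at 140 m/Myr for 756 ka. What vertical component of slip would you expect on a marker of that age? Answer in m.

81.1 m

dip-slip = rate × time = 140 m/Myr × 756 ka = 105.8 m
throw = dip-slip × sin(dip) = 105.8 × sin(50°) = 81.1 m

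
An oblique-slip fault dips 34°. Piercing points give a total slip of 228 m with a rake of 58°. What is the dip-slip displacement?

dip-slip = net slip × sin(rake) = 228 m × sin(58°) = 193 m

193 m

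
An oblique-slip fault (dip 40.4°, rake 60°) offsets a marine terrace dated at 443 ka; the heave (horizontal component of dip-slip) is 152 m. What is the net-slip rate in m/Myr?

520 m/Myr

dip-slip = heave / cos(dip) = 152 / cos(40.4°) = 199.6 m
net slip = dip-slip / sin(rake) = 199.6 / sin(60°) = 230.5 m
rate = 230.5 m / 443 ka = 0.000520 m/yr = 520 m/Myr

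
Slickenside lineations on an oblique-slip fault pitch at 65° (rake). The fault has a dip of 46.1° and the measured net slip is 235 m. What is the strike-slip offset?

strike-slip = net slip × cos(rake) = 235 m × cos(65°) = 99.3 m

99.3 m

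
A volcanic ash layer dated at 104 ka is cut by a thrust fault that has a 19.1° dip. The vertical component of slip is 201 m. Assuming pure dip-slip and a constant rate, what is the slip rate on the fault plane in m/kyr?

dip-slip = throw / sin(dip) = 201 m / sin(19.1°) = 614.3 m
rate = 614.3 m / 104 ka = 0.00591 m/yr = 5.91 m/kyr

5.91 m/kyr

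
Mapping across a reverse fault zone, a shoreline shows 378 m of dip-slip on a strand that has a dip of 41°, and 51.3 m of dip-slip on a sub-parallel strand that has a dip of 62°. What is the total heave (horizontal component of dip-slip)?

heave_A = 378 × cos(41°) = 285.3 m
heave_B = 51.3 × cos(62°) = 24.08 m
total = 285.3 + 24.08 = 309 m

309 m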